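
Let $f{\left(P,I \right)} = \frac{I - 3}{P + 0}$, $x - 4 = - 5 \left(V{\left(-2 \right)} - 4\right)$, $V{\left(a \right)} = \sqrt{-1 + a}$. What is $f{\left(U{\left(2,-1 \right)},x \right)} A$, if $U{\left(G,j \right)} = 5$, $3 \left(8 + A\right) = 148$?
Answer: $\frac{868}{5} - \frac{124 i \sqrt{3}}{3} \approx 173.6 - 71.591 i$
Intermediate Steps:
$A = \frac{124}{3}$ ($A = -8 + \frac{1}{3} \cdot 148 = -8 + \frac{148}{3} = \frac{124}{3} \approx 41.333$)
$x = 24 - 5 i \sqrt{3}$ ($x = 4 - 5 \left(\sqrt{-1 - 2} - 4\right) = 4 - 5 \left(\sqrt{-3} - 4\right) = 4 - 5 \left(i \sqrt{3} - 4\right) = 4 - 5 \left(-4 + i \sqrt{3}\right) = 4 + \left(20 - 5 i \sqrt{3}\right) = 24 - 5 i \sqrt{3} \approx 24.0 - 8.6602 i$)
$f{\left(P,I \right)} = \frac{-3 + I}{P}$
$f{\left(U{\left(2,-1 \right)},x \right)} A = \frac{-3 + \left(24 - 5 i \sqrt{3}\right)}{5} \cdot \frac{124}{3} = \frac{21 - 5 i \sqrt{3}}{5} \cdot \frac{124}{3} = \left(\frac{21}{5} - i \sqrt{3}\right) \frac{124}{3} = \frac{868}{5} - \frac{124 i \sqrt{3}}{3}$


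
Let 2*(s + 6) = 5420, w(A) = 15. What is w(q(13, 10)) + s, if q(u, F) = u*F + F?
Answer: 2719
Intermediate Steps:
q(u, F) = F + F*u (q(u, F) = F*u + F = F + F*u)
s = 2704 (s = -6 + (1/2)*5420 = -6 + 2710 = 2704)
w(q(13, 10)) + s = 15 + 2704 = 2719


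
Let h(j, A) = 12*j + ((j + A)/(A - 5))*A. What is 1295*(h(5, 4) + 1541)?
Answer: 2026675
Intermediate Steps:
h(j, A) = 12*j + A*(A + j)/(-5 + A) (h(j, A) = 12*j + ((A + j)/(-5 + A))*A = 12*j + A*(A + j)/(-5 + A))
1295*(h(5, 4) + 1541) = 1295*((4² - 60*5 + 13*4*5)/(-5 + 4) + 1541) = 1295*((16 - 300 + 260)/(-1) + 1541) = 1295*(-1*(-24) + 1541) = 1295*(24 + 1541) = 1295*1565 = 2026675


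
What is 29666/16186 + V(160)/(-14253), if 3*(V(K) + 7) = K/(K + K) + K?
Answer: 140692283/76899686 ≈ 1.8296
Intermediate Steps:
V(K) = -41/6 + K/3 (V(K) = -7 + (K/(K + K) + K)/3 = -7 + (K/((2*K)) + K)/3 = -7 + ((1/(2*K))*K + K)/3 = -7 + (½ + K)/3 = -7 + (⅙ + K/3) = -41/6 + K/3)
29666/16186 + V(160)/(-14253) = 29666/16186 + (-41/6 + (⅓)*160)/(-14253) = 29666*(1/16186) + (-41/6 + 160/3)*(-1/14253) = 14833/8093 + (93/2)*(-1/14253) = 14833/8093 - 31/9502 = 140692283/76899686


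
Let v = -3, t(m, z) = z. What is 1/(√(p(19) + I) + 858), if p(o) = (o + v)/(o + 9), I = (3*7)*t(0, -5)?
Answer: 6006/5153879 - I*√5117/5153879 ≈ 0.0011653 - 1.3879e-5*I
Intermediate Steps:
I = -105 (I = (3*7)*(-5) = 21*(-5) = -105)
p(o) = (-3 + o)/(9 + o) (p(o) = (o - 3)/(o + 9) = (-3 + o)/(9 + o))
1/(√(p(19) + I) + 858) = 1/(√((-3 + 19)/(9 + 19) - 105) + 858) = 1/(√(16/28 - 105) + 858) = 1/(√((1/28)*16 - 105) + 858) = 1/(√(4/7 - 105) + 858) = 1/(√(-731/7) + 858) = 1/(I*√5117/7 + 858) = 1/(858 + I*√5117/7)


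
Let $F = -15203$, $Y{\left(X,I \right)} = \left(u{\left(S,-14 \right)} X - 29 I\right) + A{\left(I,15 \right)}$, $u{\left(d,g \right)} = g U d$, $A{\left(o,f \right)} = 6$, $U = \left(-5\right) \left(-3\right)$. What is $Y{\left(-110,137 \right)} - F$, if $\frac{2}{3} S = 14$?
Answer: $496336$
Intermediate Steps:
$S = 21$ ($S = \frac{3}{2} \cdot 14 = 21$)
$U = 15$
$u{\left(d,g \right)} = 15 d g$ ($u{\left(d,g \right)} = g 15 d = 15 g d = 15 d g$)
$Y{\left(X,I \right)} = 6 - 4410 X - 29 I$ ($Y{\left(X,I \right)} = \left(15 \cdot 21 \left(-14\right) X - 29 I\right) + 6 = \left(- 4410 X - 29 I\right) + 6 = 6 - 4410 X - 29 I$)
$Y{\left(-110,137 \right)} - F = \left(6 - -485100 - 3973\right) - -15203 = \left(6 + 485100 - 3973\right) + 15203 = 481133 + 15203 = 496336$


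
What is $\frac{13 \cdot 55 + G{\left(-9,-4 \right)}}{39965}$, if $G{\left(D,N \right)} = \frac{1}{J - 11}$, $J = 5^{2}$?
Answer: $\frac{10011}{559510} \approx 0.017892$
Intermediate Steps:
$J = 25$
$G{\left(D,N \right)} = \frac{1}{14}$ ($G{\left(D,N \right)} = \frac{1}{25 - 11} = \frac{1}{14}$)
$\frac{13 \cdot 55 + G{\left(-9,-4 \right)}}{39965} = \frac{13 \cdot 55 + \frac{1}{14}}{39965} = \left(715 + \frac{1}{14}\right) \frac{1}{39965} = \frac{10011}{14} \cdot \frac{1}{39965} = \frac{10011}{559510}$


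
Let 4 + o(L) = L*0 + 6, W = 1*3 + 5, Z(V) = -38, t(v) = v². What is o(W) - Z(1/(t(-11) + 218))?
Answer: 40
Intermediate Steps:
W = 8 (W = 3 + 5 = 8)
o(L) = 2 (o(L) = -4 + (L*0 + 6) = -4 + (0 + 6) = -4 + 6 = 2)
o(W) - Z(1/(t(-11) + 218)) = 2 - 1*(-38) = 2 + 38 = 40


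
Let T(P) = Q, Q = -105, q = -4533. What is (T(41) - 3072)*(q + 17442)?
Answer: -41011893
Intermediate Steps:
T(P) = -105
(T(41) - 3072)*(q + 17442) = (-105 - 3072)*(-4533 + 17442) = -3177*12909 = -41011893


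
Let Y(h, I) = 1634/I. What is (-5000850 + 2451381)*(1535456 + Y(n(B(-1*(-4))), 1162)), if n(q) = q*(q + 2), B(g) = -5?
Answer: -2274383214650157/581 ≈ -3.9146e+12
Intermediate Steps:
n(q) = q*(2 + q)
(-5000850 + 2451381)*(1535456 + Y(n(B(-1*(-4))), 1162)) = (-5000850 + 2451381)*(1535456 + 1634/1162) = -2549469*(1535456 + 1634*(1/1162)) = -2549469*(1535456 + 817/581) = -2549469*892100753/581 = -2274383214650157/581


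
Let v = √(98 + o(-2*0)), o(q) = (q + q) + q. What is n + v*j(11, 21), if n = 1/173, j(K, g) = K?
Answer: 1/173 + 77*√2 ≈ 108.90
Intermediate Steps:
o(q) = 3*q (o(q) = 2*q + q = 3*q)
n = 1/173 ≈ 0.0057803
v = 7*√2 (v = √(98 + 3*(-2*0)) = √(98 + 3*0) = √(98 + 0) = √98 = 7*√2 ≈ 9.8995)
n + v*j(11, 21) = 1/173 + (7*√2)*11 = 1/173 + 77*√2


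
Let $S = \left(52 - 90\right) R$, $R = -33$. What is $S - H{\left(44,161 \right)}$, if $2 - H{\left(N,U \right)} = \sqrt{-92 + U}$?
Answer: $1252 + \sqrt{69} \approx 1260.3$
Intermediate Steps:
$H{\left(N,U \right)} = 2 - \sqrt{-92 + U}$
$S = 1254$ ($S = \left(52 - 90\right) \left(-33\right) = \left(-38\right) \left(-33\right) = 1254$)
$S - H{\left(44,161 \right)} = 1254 - \left(2 - \sqrt{-92 + 161}\right) = 1254 - \left(2 - \sqrt{69}\right) = 1252 + \sqrt{69}$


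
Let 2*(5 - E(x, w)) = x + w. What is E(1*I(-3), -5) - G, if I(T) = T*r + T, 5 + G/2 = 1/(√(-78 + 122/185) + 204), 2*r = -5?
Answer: (6218*√185 + 427*I*√73)/(4*(102*√185 + 7*I*√73)) ≈ 15.24 + 0.00042186*I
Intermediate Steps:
r = -5/2 (r = (½)*(-5) = -5/2 ≈ -2.5000)
G = -10 + 2/(204 + 14*I*√13505/185) (G = -10 + 2/(√(-78 + 122/185) + 204) = -10 + 2/(√(-14308/185) + 204) = -10 + 2/(14*I*√13505/185 + 204) = -10 + 2/(204 + 14*I*√13505/185) ≈ -9.9902 - 0.00042186*I)
I(T) = -3*T/2 (I(T) = T*(-5/2) + T = -5*T/2 + T = -3*T/2)
E(x, w) = 5 - w/2 - x/2 (E(x, w) = 5 - (x + w)/2 = 5 - (w + x)/2 = 5 + (-w/2 - x/2) = 5 - w/2 - x/2)
E(1*I(-3), -5) - G = (5 - ½*(-5) - (-3/2*(-3))/2) - (-1019*√185 - 70*I*√73)/(102*√185 + 7*I*√73) = (5 + 5/2 - 9/(2*2)) - (-1019*√185 - 70*I*√73)/(102*√185 + 7*I*√73) = (5 + 5/2 - ½*9/2) - (-1019*√185 - 70*I*√73)/(102*√185 + 7*I*√73) = (5 + 5/2 - 9/4) - (-1019*√185 - 70*I*√73)/(102*√185 + 7*I*√73) = 21/4 - (-1019*√185 - 70*I*√73)/(102*√185 + 7*I*√73)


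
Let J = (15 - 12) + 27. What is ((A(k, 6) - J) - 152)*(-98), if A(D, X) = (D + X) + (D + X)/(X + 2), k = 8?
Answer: 32585/2 ≈ 16293.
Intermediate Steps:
J = 30 (J = 3 + 27 = 30)
A(D, X) = D + X + (D + X)/(2 + X) (A(D, X) = (D + X) + (D + X)/(2 + X) = D + X + (D + X)/(2 + X))
((A(k, 6) - J) - 152)*(-98) = (((6² + 3*8 + 3*6 + 8*6)/(2 + 6) - 1*30) - 152)*(-98) = (((36 + 24 + 18 + 48)/8 - 30) - 152)*(-98) = (((⅛)*126 - 30) - 152)*(-98) = ((63/4 - 30) - 152)*(-98) = (-57/4 - 152)*(-98) = -665/4*(-98) = 32585/2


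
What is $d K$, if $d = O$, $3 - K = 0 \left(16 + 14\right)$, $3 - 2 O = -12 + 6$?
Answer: $\frac{27}{2} \approx 13.5$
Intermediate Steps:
$O = \frac{9}{2}$ ($O = \frac{3}{2} - \frac{-12 + 6}{2} = \frac{3}{2} - -3 = \frac{3}{2} + 3 = \frac{9}{2} \approx 4.5$)
$K = 3$ ($K = 3 - 0 \left(16 + 14\right) = 3 - 0 \cdot 30 = 3 - 0 = 3 + 0 = 3$)
$d = \frac{9}{2} \approx 4.5$
$d K = \frac{9}{2} \cdot 3 = \frac{27}{2}$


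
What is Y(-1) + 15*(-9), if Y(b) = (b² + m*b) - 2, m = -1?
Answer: -135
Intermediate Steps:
Y(b) = -2 + b² - b (Y(b) = (b² - b) - 2 = -2 + b² - b)
Y(-1) + 15*(-9) = (-2 + (-1)² - 1*(-1)) + 15*(-9) = (-2 + 1 + 1) - 135 = 0 - 135 = -135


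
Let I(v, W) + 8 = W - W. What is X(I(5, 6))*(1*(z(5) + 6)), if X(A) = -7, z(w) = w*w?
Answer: -217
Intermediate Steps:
I(v, W) = -8 (I(v, W) = -8 + (W - W) = -8 + 0 = -8)
z(w) = w²
X(I(5, 6))*(1*(z(5) + 6)) = -7*(5² + 6) = -7*(25 + 6) = -7*31 = -217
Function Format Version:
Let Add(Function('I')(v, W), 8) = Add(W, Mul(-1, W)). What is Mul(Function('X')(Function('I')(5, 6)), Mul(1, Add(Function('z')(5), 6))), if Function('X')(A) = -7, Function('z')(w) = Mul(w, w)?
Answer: -217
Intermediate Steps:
Function('I')(v, W) = -8 (Function('I')(v, W) = Add(-8, Add(W, Mul(-1, W))) = Add(-8, 0) = -8)
Function('z')(w) = Pow(w, 2)
Mul(Function('X')(Function('I')(5, 6)), Mul(1, Add(Function('z')(5), 6))) = Mul(-7, Mul(1, Add(Pow(5, 2), 6))) = Mul(-7, Mul(1, Add(25, 6))) = Mul(-7, Mul(1, 31)) = Mul(-7, 31) = -217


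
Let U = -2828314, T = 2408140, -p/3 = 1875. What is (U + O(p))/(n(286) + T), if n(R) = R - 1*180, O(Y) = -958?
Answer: -1414636/1204123 ≈ -1.1748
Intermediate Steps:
p = -5625 (p = -3*1875 = -5625)
n(R) = -180 + R (n(R) = R - 180 = -180 + R)
(U + O(p))/(n(286) + T) = (-2828314 - 958)/((-180 + 286) + 2408140) = -2829272/(106 + 2408140) = -2829272/2408246 = -2829272*1/2408246 = -1414636/1204123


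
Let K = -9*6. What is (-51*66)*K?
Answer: 181764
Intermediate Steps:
K = -54
(-51*66)*K = -51*66*(-54) = -3366*(-54) = 181764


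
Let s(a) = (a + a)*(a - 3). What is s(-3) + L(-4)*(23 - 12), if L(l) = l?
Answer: -8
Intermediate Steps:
s(a) = 2*a*(-3 + a) (s(a) = (2*a)*(-3 + a) = 2*a*(-3 + a))
s(-3) + L(-4)*(23 - 12) = 2*(-3)*(-3 - 3) - 4*(23 - 12) = 2*(-3)*(-6) - 4*11 = 36 - 44 = -8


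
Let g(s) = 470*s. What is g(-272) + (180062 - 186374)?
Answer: -134152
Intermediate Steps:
g(-272) + (180062 - 186374) = 470*(-272) + (180062 - 186374) = -127840 - 6312 = -134152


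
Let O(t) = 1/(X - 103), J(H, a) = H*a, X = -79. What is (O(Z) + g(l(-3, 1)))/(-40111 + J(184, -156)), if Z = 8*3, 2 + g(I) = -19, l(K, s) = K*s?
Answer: 3823/12524330 ≈ 0.00030525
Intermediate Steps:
g(I) = -21 (g(I) = -2 - 19 = -21)
Z = 24
O(t) = -1/182 (O(t) = 1/(-79 - 103) = 1/(-182) = -1/182)
(O(Z) + g(l(-3, 1)))/(-40111 + J(184, -156)) = (-1/182 - 21)/(-40111 + 184*(-156)) = -3823/(182*(-40111 - 28704)) = -3823/182/(-68815) = -3823/182*(-1/68815) = 3823/12524330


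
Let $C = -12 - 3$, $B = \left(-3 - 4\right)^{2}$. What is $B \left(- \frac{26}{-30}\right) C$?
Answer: $-637$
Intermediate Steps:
$B = 49$ ($B = \left(-7\right)^{2} = 49$)
$C = -15$ ($C = -12 - 3 = -15$)
$B \left(- \frac{26}{-30}\right) C = 49 \left(- \frac{26}{-30}\right) \left(-15\right) = 49 \left(\left(-26\right) \left(- \frac{1}{30}\right)\right) \left(-15\right) = 49 \cdot \frac{13}{15} \left(-15\right) = \frac{637}{15} \left(-15\right) = -637$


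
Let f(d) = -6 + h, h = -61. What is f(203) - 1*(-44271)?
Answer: 44204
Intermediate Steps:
f(d) = -67 (f(d) = -6 - 61 = -67)
f(203) - 1*(-44271) = -67 - 1*(-44271) = -67 + 44271 = 44204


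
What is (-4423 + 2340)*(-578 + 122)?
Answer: 949848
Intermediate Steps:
(-4423 + 2340)*(-578 + 122) = -2083*(-456) = 949848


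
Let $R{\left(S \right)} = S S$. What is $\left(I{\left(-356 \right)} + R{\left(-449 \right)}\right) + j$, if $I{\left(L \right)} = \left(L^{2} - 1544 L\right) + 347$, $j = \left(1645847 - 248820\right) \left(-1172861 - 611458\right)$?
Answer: $-2492740941265$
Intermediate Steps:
$R{\left(S \right)} = S^{2}$
$j = -2492741819613$ ($j = 1397027 \left(-1172861 - 611458\right) = 1397027 \left(-1784319\right) = -2492741819613$)
$I{\left(L \right)} = 347 + L^{2} - 1544 L$
$\left(I{\left(-356 \right)} + R{\left(-449 \right)}\right) + j = \left(\left(347 + \left(-356\right)^{2} - -549664\right) + \left(-449\right)^{2}\right) - 2492741819613 = \left(\left(347 + 126736 + 549664\right) + 201601\right) - 2492741819613 = \left(676747 + 201601\right) - 2492741819613 = 878348 - 2492741819613 = -2492740941265$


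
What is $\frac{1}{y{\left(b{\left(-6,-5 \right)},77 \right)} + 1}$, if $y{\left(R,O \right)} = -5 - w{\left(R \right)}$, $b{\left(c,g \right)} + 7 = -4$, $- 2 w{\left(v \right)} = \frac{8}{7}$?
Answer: $- \frac{7}{24} \approx -0.29167$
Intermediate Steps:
$w{\left(v \right)} = - \frac{4}{7}$ ($w{\left(v \right)} = - \frac{8 \cdot \frac{1}{7}}{2} = \left(- \frac{1}{2}\right) \frac{8}{7} = - \frac{4}{7}$)
$b{\left(c,g \right)} = -11$ ($b{\left(c,g \right)} = -7 - 4 = -11$)
$y{\left(R,O \right)} = - \frac{31}{7}$ ($y{\left(R,O \right)} = -5 - - \frac{4}{7} = -5 + \frac{4}{7} = - \frac{31}{7}$)
$\frac{1}{y{\left(b{\left(-6,-5 \right)},77 \right)} + 1} = \frac{1}{- \frac{31}{7} + 1} = \frac{1}{- \frac{24}{7}} = - \frac{7}{24}$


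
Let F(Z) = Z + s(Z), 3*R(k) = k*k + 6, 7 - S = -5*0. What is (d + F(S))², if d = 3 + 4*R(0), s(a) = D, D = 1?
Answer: 361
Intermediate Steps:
S = 7 (S = 7 - (-5)*0 = 7 - 1*0 = 7 + 0 = 7)
R(k) = 2 + k²/3 (R(k) = (k*k + 6)/3 = (k² + 6)/3 = (6 + k²)/3 = 2 + k²/3)
s(a) = 1
F(Z) = 1 + Z (F(Z) = Z + 1 = 1 + Z)
d = 11 (d = 3 + 4*(2 + (⅓)*0²) = 3 + 4*(2 + (⅓)*0) = 3 + 4*(2 + 0) = 3 + 4*2 = 3 + 8 = 11)
(d + F(S))² = (11 + (1 + 7))² = (11 + 8)² = 19² = 361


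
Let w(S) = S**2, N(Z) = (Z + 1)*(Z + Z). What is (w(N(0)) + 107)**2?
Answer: 11449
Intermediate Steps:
N(Z) = 2*Z*(1 + Z) (N(Z) = (1 + Z)*(2*Z) = 2*Z*(1 + Z))
(w(N(0)) + 107)**2 = ((2*0*(1 + 0))**2 + 107)**2 = ((2*0*1)**2 + 107)**2 = (0**2 + 107)**2 = (0 + 107)**2 = 107**2 = 11449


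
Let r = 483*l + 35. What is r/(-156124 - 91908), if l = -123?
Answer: 29687/124016 ≈ 0.23938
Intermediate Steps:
r = -59374 (r = 483*(-123) + 35 = -59409 + 35 = -59374)
r/(-156124 - 91908) = -59374/(-156124 - 91908) = -59374/(-248032) = -59374*(-1/248032) = 29687/124016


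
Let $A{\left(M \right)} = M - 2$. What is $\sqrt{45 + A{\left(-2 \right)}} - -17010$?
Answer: $17010 + \sqrt{41} \approx 17016.0$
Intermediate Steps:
$A{\left(M \right)} = -2 + M$ ($A{\left(M \right)} = M - 2 = -2 + M$)
$\sqrt{45 + A{\left(-2 \right)}} - -17010 = \sqrt{45 - 4} - -17010 = \sqrt{45 - 4} + 17010 = \sqrt{41} + 17010 = 17010 + \sqrt{41}$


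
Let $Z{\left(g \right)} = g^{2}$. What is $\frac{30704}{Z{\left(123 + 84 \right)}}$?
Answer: $\frac{30704}{42849} \approx 0.71656$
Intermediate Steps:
$\frac{30704}{Z{\left(123 + 84 \right)}} = \frac{30704}{\left(123 + 84\right)^{2}} = \frac{30704}{207^{2}} = \frac{30704}{42849}$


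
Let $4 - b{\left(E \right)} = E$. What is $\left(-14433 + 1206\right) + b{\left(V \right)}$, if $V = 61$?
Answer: $-13284$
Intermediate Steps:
$b{\left(E \right)} = 4 - E$
$\left(-14433 + 1206\right) + b{\left(V \right)} = \left(-14433 + 1206\right) + \left(4 - 61\right) = -13227 + \left(4 - 61\right) = -13227 - 57 = -13284$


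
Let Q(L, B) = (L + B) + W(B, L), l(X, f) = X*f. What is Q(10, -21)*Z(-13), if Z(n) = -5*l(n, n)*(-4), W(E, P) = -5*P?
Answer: -206180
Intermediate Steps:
Q(L, B) = B - 4*L (Q(L, B) = (L + B) - 5*L = (B + L) - 5*L = B - 4*L)
Z(n) = 20*n² (Z(n) = -5*n*n*(-4) = -5*n²*(-4) = 20*n²)
Q(10, -21)*Z(-13) = (-21 - 4*10)*(20*(-13)²) = (-21 - 40)*(20*169) = -61*3380 = -206180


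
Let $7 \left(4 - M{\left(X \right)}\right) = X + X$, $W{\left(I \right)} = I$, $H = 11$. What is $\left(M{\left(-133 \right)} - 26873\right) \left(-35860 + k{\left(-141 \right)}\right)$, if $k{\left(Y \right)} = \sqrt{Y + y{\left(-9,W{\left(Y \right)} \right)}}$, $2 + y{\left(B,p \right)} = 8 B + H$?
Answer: $962159660 - 53662 i \sqrt{51} \approx 9.6216 \cdot 10^{8} - 3.8322 \cdot 10^{5} i$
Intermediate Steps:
$M{\left(X \right)} = 4 - \frac{2 X}{7}$ ($M{\left(X \right)} = 4 - \frac{X + X}{7} = 4 - \frac{2 X}{7}$)
$y{\left(B,p \right)} = 9 + 8 B$ ($y{\left(B,p \right)} = -2 + \left(8 B + 11\right) = -2 + \left(11 + 8 B\right) = 9 + 8 B$)
$k{\left(Y \right)} = \sqrt{-63 + Y}$ ($k{\left(Y \right)} = \sqrt{Y + \left(9 + 8 \left(-9\right)\right)} = \sqrt{Y + \left(9 - 72\right)} = \sqrt{Y - 63} = \sqrt{-63 + Y}$)
$\left(M{\left(-133 \right)} - 26873\right) \left(-35860 + k{\left(-141 \right)}\right) = \left(\left(4 - -38\right) - 26873\right) \left(-35860 + \sqrt{-63 - 141}\right) = \left(\left(4 + 38\right) - 26873\right) \left(-35860 + \sqrt{-204}\right) = \left(42 - 26873\right) \left(-35860 + 2 i \sqrt{51}\right) = - 26831 \left(-35860 + 2 i \sqrt{51}\right) = 962159660 - 53662 i \sqrt{51}$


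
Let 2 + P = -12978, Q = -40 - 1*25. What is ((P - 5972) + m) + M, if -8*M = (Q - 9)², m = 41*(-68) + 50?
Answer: -44749/2 ≈ -22375.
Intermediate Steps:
Q = -65 (Q = -40 - 25 = -65)
m = -2738 (m = -2788 + 50 = -2738)
P = -12980 (P = -2 - 12978 = -12980)
M = -1369/2 (M = -(-65 - 9)²/8 = -⅛*(-74)² = -⅛*5476 = -1369/2 ≈ -684.50)
((P - 5972) + m) + M = ((-12980 - 5972) - 2738) - 1369/2 = (-18952 - 2738) - 1369/2 = -21690 - 1369/2 = -44749/2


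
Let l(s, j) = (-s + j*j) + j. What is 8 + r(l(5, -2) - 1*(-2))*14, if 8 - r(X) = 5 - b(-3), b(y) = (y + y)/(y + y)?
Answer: 64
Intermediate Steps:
l(s, j) = j + j**2 - s (l(s, j) = (-s + j**2) + j = (j**2 - s) + j = j + j**2 - s)
b(y) = 1 (b(y) = (2*y)/((2*y)) = (2*y)*(1/(2*y)) = 1)
r(X) = 4 (r(X) = 8 - (5 - 1*1) = 8 - (5 - 1) = 8 - 1*4 = 8 - 4 = 4)
8 + r(l(5, -2) - 1*(-2))*14 = 8 + 4*14 = 8 + 56 = 64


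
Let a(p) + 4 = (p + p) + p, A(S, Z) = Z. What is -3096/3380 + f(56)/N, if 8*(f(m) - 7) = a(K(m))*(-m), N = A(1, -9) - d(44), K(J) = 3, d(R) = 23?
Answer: -277/6760 ≈ -0.040976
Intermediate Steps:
N = -32 (N = -9 - 1*23 = -9 - 23 = -32)
a(p) = -4 + 3*p (a(p) = -4 + ((p + p) + p) = -4 + (2*p + p) = -4 + 3*p)
f(m) = 7 - 5*m/8 (f(m) = 7 + ((-4 + 3*3)*(-m))/8 = 7 + ((-4 + 9)*(-m))/8 = 7 + (5*(-m))/8 = 7 + (-5*m)/8 = 7 - 5*m/8)
-3096/3380 + f(56)/N = -3096/3380 + (7 - 5/8*56)/(-32) = -3096*1/3380 + (7 - 35)*(-1/32) = -774/845 - 28*(-1/32) = -774/845 + 7/8 = -277/6760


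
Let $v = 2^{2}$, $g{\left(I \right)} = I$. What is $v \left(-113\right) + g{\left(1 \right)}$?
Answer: $-451$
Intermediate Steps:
$v = 4$
$v \left(-113\right) + g{\left(1 \right)} = 4 \left(-113\right) + 1 = -452 + 1 = -451$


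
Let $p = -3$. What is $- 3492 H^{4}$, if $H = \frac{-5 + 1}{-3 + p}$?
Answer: $- \frac{6208}{9} \approx -689.78$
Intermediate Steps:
$H = \frac{2}{3}$ ($H = \frac{-5 + 1}{-3 - 3} = - \frac{4}{-6} = \left(-4\right) \left(- \frac{1}{6}\right) = \frac{2}{3} \approx 0.66667$)
$- 3492 H^{4} = - 3492 \left(\frac{2}{3}\right)^{4} = \left(-3492\right) \frac{16}{81} = - \frac{6208}{9}$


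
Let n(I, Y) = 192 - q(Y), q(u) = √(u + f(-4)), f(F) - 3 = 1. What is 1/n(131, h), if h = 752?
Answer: 16/3009 + √21/6018 ≈ 0.0060789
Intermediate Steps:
f(F) = 4 (f(F) = 3 + 1 = 4)
q(u) = √(4 + u) (q(u) = √(u + 4) = √(4 + u))
n(I, Y) = 192 - √(4 + Y)
1/n(131, h) = 1/(192 - √(4 + 752)) = 1/(192 - √756) = 1/(192 - 6*√21)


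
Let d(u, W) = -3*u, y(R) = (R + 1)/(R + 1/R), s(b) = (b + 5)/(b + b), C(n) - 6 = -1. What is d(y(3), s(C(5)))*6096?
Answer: -109728/5 ≈ -21946.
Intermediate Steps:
C(n) = 5 (C(n) = 6 - 1 = 5)
s(b) = (5 + b)/(2*b) (s(b) = (5 + b)/((2*b)) = (5 + b)*(1/(2*b)) = (5 + b)/(2*b))
y(R) = (1 + R)/(R + 1/R)
d(y(3), s(C(5)))*6096 = -9*(1 + 3)/(1 + 3²)*6096 = -9*4/(1 + 9)*6096 = -9*4/10*6096 = -3*6/5*6096 = -18/5*6096 = -109728/5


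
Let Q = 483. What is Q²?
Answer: 233289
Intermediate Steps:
Q² = 483² = 233289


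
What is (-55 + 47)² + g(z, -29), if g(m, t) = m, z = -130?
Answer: -66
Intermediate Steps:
(-55 + 47)² + g(z, -29) = (-55 + 47)² - 130 = (-8)² - 130 = 64 - 130 = -66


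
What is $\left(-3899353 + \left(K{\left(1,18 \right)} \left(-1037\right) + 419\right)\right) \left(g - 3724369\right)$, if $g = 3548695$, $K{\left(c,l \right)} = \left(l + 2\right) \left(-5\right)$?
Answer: $666723937716$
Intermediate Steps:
$K{\left(c,l \right)} = -10 - 5 l$ ($K{\left(c,l \right)} = \left(2 + l\right) \left(-5\right) = -10 - 5 l$)
$\left(-3899353 + \left(K{\left(1,18 \right)} \left(-1037\right) + 419\right)\right) \left(g - 3724369\right) = \left(-3899353 + \left(\left(-10 - 90\right) \left(-1037\right) + 419\right)\right) \left(3548695 - 3724369\right) = \left(-3899353 + \left(\left(-10 - 90\right) \left(-1037\right) + 419\right)\right) \left(-175674\right) = \left(-3899353 + \left(\left(-100\right) \left(-1037\right) + 419\right)\right) \left(-175674\right) = \left(-3899353 + \left(103700 + 419\right)\right) \left(-175674\right) = \left(-3899353 + 104119\right) \left(-175674\right) = \left(-3795234\right) \left(-175674\right) = 666723937716$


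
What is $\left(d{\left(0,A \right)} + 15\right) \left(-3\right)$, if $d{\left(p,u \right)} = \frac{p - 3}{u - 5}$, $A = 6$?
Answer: $-36$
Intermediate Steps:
$d{\left(p,u \right)} = \frac{-3 + p}{-5 + u}$
$\left(d{\left(0,A \right)} + 15\right) \left(-3\right) = \left(\frac{-3 + 0}{-5 + 6} + 15\right) \left(-3\right) = \left(1^{-1} \left(-3\right) + 15\right) \left(-3\right) = \left(1 \left(-3\right) + 15\right) \left(-3\right) = \left(-3 + 15\right) \left(-3\right) = 12 \left(-3\right) = -36$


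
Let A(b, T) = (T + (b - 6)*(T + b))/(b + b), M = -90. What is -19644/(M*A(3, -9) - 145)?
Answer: 4911/70 ≈ 70.157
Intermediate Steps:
A(b, T) = (T + (-6 + b)*(T + b))/(2*b) (A(b, T) = (T + (-6 + b)*(T + b))/((2*b)) = (T + (-6 + b)*(T + b))*(1/(2*b)) = (T + (-6 + b)*(T + b))/(2*b))
-19644/(M*A(3, -9) - 145) = -19644/(-45*(-5*(-9) + 3*(-6 - 9 + 3))/3 - 145) = -19644/(-45*(45 + 3*(-12))/3 - 145) = -19644/(-45*(45 - 36)/3 - 145) = -19644/(-45*9/3 - 145) = -19644/(-90*3/2 - 145) = -19644/(-135 - 145) = -19644/(-280) = -19644*(-1/280) = 4911/70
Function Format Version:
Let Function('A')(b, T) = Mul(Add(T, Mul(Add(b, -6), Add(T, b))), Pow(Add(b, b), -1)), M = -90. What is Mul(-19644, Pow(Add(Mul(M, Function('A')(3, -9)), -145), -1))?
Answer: Rational(4911, 70) ≈ 70.157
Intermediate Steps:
Function('A')(b, T) = Mul(Rational(1, 2), Pow(b, -1), Add(T, Mul(Add(-6, b), Add(T, b)))) (Function('A')(b, T) = Mul(Add(T, Mul(Add(-6, b), Add(T, b))), Pow(Mul(2, b), -1)) = Mul(Add(T, Mul(Add(-6, b), Add(T, b))), Mul(Rational(1, 2), Pow(b, -1))) = Mul(Rational(1, 2), Pow(b, -1), Add(T, Mul(Add(-6, b), Add(T, b)))))
Mul(-19644, Pow(Add(Mul(M, Function('A')(3, -9)), -145), -1)) = Mul(-19644, Pow(Add(Mul(-90, Mul(Rational(1, 2), Pow(3, -1), Add(Mul(-5, -9), Mul(3, Add(-6, -9, 3))))), -145), -1)) = Mul(-19644, Pow(Add(Mul(-90, Mul(Rational(1, 2), Rational(1, 3), Add(45, Mul(3, -12)))), -145), -1)) = Mul(-19644, Pow(Add(Mul(-90, Mul(Rational(1, 2), Rational(1, 3), Add(45, -36))), -145), -1)) = Mul(-19644, Pow(Add(Mul(-90, Mul(Rational(1, 2), Rational(1, 3), 9)), -145), -1)) = Mul(-19644, Pow(Add(Mul(-90, Rational(3, 2)), -145), -1)) = Mul(-19644, Pow(Add(-135, -145), -1)) = Mul(-19644, Pow(-280, -1)) = Mul(-19644, Rational(-1, 280)) = Rational(4911, 70)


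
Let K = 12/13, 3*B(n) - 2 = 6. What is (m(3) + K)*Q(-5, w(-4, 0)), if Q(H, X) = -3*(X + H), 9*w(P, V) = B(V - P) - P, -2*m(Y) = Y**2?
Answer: -3565/78 ≈ -45.705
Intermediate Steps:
B(n) = 8/3 (B(n) = 2/3 + (1/3)*6 = 2/3 + 2 = 8/3)
K = 12/13 (K = 12*(1/13) = 12/13 ≈ 0.92308)
m(Y) = -Y**2/2
w(P, V) = 8/27 - P/9 (w(P, V) = (8/3 - P)/9 = 8/27 - P/9)
Q(H, X) = -3*H - 3*X (Q(H, X) = -3*(H + X) = -3*H - 3*X)
(m(3) + K)*Q(-5, w(-4, 0)) = (-1/2*3**2 + 12/13)*(-3*(-5) - 3*(8/27 - 1/9*(-4))) = (-1/2*9 + 12/13)*(15 - 3*(8/27 + 4/9)) = (-9/2 + 12/13)*(15 - 3*20/27) = -93*(15 - 20/9)/26 = -93/26*115/9 = -3565/78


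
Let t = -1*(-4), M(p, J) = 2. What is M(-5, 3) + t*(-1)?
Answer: -2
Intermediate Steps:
t = 4
M(-5, 3) + t*(-1) = 2 + 4*(-1) = 2 - 4 = -2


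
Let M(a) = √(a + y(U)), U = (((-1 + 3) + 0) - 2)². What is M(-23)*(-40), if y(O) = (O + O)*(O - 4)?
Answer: -40*I*√23 ≈ -191.83*I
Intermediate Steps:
U = 0 (U = ((2 + 0) - 2)² = (2 - 2)² = 0² = 0)
y(O) = 2*O*(-4 + O) (y(O) = (2*O)*(-4 + O) = 2*O*(-4 + O))
M(a) = √a (M(a) = √(a + 2*0*(-4 + 0)) = √(a + 2*0*(-4)) = √(a + 0) = √a)
M(-23)*(-40) = √(-23)*(-40) = (I*√23)*(-40) = -40*I*√23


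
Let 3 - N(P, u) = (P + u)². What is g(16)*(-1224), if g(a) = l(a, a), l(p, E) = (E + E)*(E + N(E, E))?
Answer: 39363840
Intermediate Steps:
N(P, u) = 3 - (P + u)²
l(p, E) = 2*E*(3 + E - 4*E²) (l(p, E) = (E + E)*(E + (3 - (E + E)²)) = (2*E)*(E + (3 - (2*E)²)) = (2*E)*(E + (3 - 4*E²)) = (2*E)*(3 + E - 4*E²) = 2*E*(3 + E - 4*E²))
g(a) = 2*a*(3 + a - 4*a²)
g(16)*(-1224) = (2*16*(3 + 16 - 4*16²))*(-1224) = (2*16*(3 + 16 - 4*256))*(-1224) = (2*16*(3 + 16 - 1024))*(-1224) = (2*16*(-1005))*(-1224) = -32160*(-1224) = 39363840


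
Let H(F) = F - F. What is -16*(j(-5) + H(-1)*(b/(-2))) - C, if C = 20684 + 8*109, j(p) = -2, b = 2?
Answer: -21524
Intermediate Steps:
H(F) = 0
C = 21556 (C = 20684 + 872 = 21556)
-16*(j(-5) + H(-1)*(b/(-2))) - C = -16*(-2 + 0*(2/(-2))) - 1*21556 = -16*(-2 + 0*(2*(-1/2))) - 21556 = -16*(-2 + 0*(-1)) - 21556 = -16*(-2 + 0) - 21556 = -16*(-2) - 21556 = 32 - 21556 = -21524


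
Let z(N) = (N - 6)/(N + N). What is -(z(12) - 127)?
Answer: 507/4 ≈ 126.75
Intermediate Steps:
z(N) = (-6 + N)/(2*N) (z(N) = (-6 + N)/((2*N)) = (-6 + N)*(1/(2*N)) = (-6 + N)/(2*N))
-(z(12) - 127) = -((1/2)*(-6 + 12)/12 - 127) = -((1/2)*(1/12)*6 - 127) = -(1/4 - 127) = -1*(-507/4) = 507/4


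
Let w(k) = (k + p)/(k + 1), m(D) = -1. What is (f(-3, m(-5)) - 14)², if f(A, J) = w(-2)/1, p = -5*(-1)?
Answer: 289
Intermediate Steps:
p = 5
w(k) = (5 + k)/(1 + k) (w(k) = (k + 5)/(k + 1) = (5 + k)/(1 + k))
f(A, J) = -3 (f(A, J) = ((5 - 2)/(1 - 2))/1 = (3/(-1))*1 = -1*3*1 = -3*1 = -3)
(f(-3, m(-5)) - 14)² = (-3 - 14)² = (-17)² = 289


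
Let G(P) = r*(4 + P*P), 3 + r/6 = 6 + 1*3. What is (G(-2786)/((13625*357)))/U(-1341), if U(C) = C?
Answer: -1241888/28990185 ≈ -0.042838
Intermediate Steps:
r = 36 (r = -18 + 6*(6 + 1*3) = -18 + 6*(6 + 3) = -18 + 6*9 = -18 + 54 = 36)
G(P) = 144 + 36*P**2 (G(P) = 36*(4 + P*P) = 36*(4 + P**2) = 144 + 36*P**2)
(G(-2786)/((13625*357)))/U(-1341) = ((144 + 36*(-2786)**2)/((13625*357)))/(-1341) = ((144 + 36*7761796)/4864125)*(-1/1341) = ((144 + 279424656)*(1/4864125))*(-1/1341) = (279424800*(1/4864125))*(-1/1341) = (3725664/64855)*(-1/1341) = -1241888/28990185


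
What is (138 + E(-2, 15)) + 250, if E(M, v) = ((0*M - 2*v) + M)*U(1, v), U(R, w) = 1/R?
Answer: 356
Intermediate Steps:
E(M, v) = M - 2*v (E(M, v) = ((0*M - 2*v) + M)/1 = ((0 - 2*v) + M)*1 = (-2*v + M)*1 = (M - 2*v)*1 = M - 2*v)
(138 + E(-2, 15)) + 250 = (138 + (-2 - 2*15)) + 250 = (138 + (-2 - 30)) + 250 = (138 - 32) + 250 = 106 + 250 = 356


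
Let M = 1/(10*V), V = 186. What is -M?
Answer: -1/1860 ≈ -0.00053763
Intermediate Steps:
M = 1/1860 (M = 1/(10*186) = 1/1860 ≈ 0.00053763)
-M = -1*1/1860 = -1/1860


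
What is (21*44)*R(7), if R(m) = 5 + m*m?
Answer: 49896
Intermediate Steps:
R(m) = 5 + m²
(21*44)*R(7) = (21*44)*(5 + 7²) = 924*(5 + 49) = 924*54 = 49896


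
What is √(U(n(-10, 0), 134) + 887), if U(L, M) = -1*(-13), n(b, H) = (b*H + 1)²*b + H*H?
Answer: 30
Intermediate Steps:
n(b, H) = H² + b*(1 + H*b)² (n(b, H) = (H*b + 1)²*b + H² = (1 + H*b)²*b + H² = b*(1 + H*b)² + H² = H² + b*(1 + H*b)²)
U(L, M) = 13
√(U(n(-10, 0), 134) + 887) = √(13 + 887) = √900 = 30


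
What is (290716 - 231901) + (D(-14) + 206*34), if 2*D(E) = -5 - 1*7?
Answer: 65813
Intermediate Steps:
D(E) = -6 (D(E) = (-5 - 1*7)/2 = (-5 - 7)/2 = (½)*(-12) = -6)
(290716 - 231901) + (D(-14) + 206*34) = (290716 - 231901) + (-6 + 206*34) = 58815 + (-6 + 7004) = 58815 + 6998 = 65813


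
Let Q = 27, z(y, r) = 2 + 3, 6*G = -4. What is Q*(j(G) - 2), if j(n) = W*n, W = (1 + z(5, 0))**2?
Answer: -702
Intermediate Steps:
G = -2/3 (G = (1/6)*(-4) = -2/3 ≈ -0.66667)
z(y, r) = 5
W = 36 (W = (1 + 5)**2 = 6**2 = 36)
j(n) = 36*n
Q*(j(G) - 2) = 27*(36*(-2/3) - 2) = 27*(-24 - 2) = 27*(-26) = -702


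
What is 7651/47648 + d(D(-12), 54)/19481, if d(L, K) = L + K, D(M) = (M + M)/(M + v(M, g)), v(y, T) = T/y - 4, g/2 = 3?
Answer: 1668605721/10210537568 ≈ 0.16342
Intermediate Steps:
g = 6 (g = 2*3 = 6)
v(y, T) = -4 + T/y (v(y, T) = T/y - 4 = -4 + T/y)
D(M) = 2*M/(-4 + M + 6/M) (D(M) = (M + M)/(M + (-4 + 6/M)) = (2*M)/(-4 + M + 6/M) = 2*M/(-4 + M + 6/M))
d(L, K) = K + L
7651/47648 + d(D(-12), 54)/19481 = 7651/47648 + (54 + 2*(-12)**2/(6 - 12*(-4 - 12)))/19481 = 7651*(1/47648) + (54 + 2*144/(6 - 12*(-16)))*(1/19481) = 7651/47648 + (54 + 2*144/(6 + 192))*(1/19481) = 7651/47648 + (54 + 2*144/198)*(1/19481) = 7651/47648 + (54 + 2*144*(1/198))*(1/19481) = 7651/47648 + (54 + 16/11)*(1/19481) = 7651/47648 + (610/11)*(1/19481) = 7651/47648 + 610/214291 = 1668605721/10210537568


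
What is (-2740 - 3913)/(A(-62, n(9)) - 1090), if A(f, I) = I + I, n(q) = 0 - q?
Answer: 6653/1108 ≈ 6.0045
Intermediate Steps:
n(q) = -q
A(f, I) = 2*I
(-2740 - 3913)/(A(-62, n(9)) - 1090) = (-2740 - 3913)/(2*(-1*9) - 1090) = -6653/(2*(-9) - 1090) = -6653/(-18 - 1090) = -6653/(-1108) = -6653*(-1/1108) = 6653/1108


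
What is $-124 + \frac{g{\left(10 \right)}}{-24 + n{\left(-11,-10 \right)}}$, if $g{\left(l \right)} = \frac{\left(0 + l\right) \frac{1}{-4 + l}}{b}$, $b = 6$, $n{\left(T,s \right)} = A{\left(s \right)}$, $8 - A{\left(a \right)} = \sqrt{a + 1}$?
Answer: $- \frac{59156}{477} + \frac{i}{318} \approx -124.02 + 0.0031447 i$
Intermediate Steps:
$A{\left(a \right)} = 8 - \sqrt{1 + a}$ ($A{\left(a \right)} = 8 - \sqrt{a + 1} = 8 - \sqrt{1 + a}$)
$n{\left(T,s \right)} = 8 - \sqrt{1 + s}$
$g{\left(l \right)} = \frac{l}{6 \left(-4 + l\right)}$ ($g{\left(l \right)} = \frac{\left(0 + l\right) \frac{1}{-4 + l}}{6} = \frac{l}{-4 + l} \frac{1}{6} = \frac{l}{6 \left(-4 + l\right)}$)
$-124 + \frac{g{\left(10 \right)}}{-24 + n{\left(-11,-10 \right)}} = -124 + \frac{\frac{1}{6} \cdot 10 \frac{1}{-4 + 10}}{-24 + \left(8 - \sqrt{1 - 10}\right)} = -124 + \frac{\frac{1}{6} \cdot 10 \cdot \frac{1}{6}}{-24 + \left(8 - \sqrt{-9}\right)} = -124 + \frac{\frac{1}{6} \cdot 10 \cdot \frac{1}{6}}{-24 + \left(8 - 3 i\right)} = -124 + \frac{1}{-24 + \left(8 - 3 i\right)} \frac{5}{18} = -124 + \frac{1}{-16 - 3 i} \frac{5}{18} = -124 + \frac{-16 + 3 i}{265} \cdot \frac{5}{18} = -124 + \frac{-16 + 3 i}{954}$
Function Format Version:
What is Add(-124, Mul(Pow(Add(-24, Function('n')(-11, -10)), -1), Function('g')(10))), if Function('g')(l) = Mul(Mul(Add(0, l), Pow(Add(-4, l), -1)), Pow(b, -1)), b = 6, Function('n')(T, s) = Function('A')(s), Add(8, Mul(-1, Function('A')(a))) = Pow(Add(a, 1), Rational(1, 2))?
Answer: Add(Rational(-59156, 477), Mul(Rational(1, 318), I)) ≈ Add(-124.02, Mul(0.0031447, I))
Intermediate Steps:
Function('A')(a) = Add(8, Mul(-1, Pow(Add(1, a), Rational(1, 2)))) (Function('A')(a) = Add(8, Mul(-1, Pow(Add(a, 1), Rational(1, 2)))) = Add(8, Mul(-1, Pow(Add(1, a), Rational(1, 2)))))
Function('n')(T, s) = Add(8, Mul(-1, Pow(Add(1, s), Rational(1, 2))))
Function('g')(l) = Mul(Rational(1, 6), l, Pow(Add(-4, l), -1)) (Function('g')(l) = Mul(Mul(Add(0, l), Pow(Add(-4, l), -1)), Pow(6, -1)) = Mul(Mul(l, Pow(Add(-4, l), -1)), Rational(1, 6)) = Mul(Rational(1, 6), l, Pow(Add(-4, l), -1)))
Add(-124, Mul(Pow(Add(-24, Function('n')(-11, -10)), -1), Function('g')(10))) = Add(-124, Mul(Pow(Add(-24, Add(8, Mul(-1, Pow(Add(1, -10), Rational(1, 2))))), -1), Mul(Rational(1, 6), 10, Pow(Add(-4, 10), -1)))) = Add(-124, Mul(Pow(Add(-24, Add(8, Mul(-1, Pow(-9, Rational(1, 2))))), -1), Mul(Rational(1, 6), 10, Pow(6, -1)))) = Add(-124, Mul(Pow(Add(-24, Add(8, Mul(-1, Mul(3, I)))), -1), Mul(Rational(1, 6), 10, Rational(1, 6)))) = Add(-124, Mul(Pow(Add(-24, Add(8, Mul(-3, I))), -1), Rational(5, 18))) = Add(-124, Mul(Pow(Add(-16, Mul(-3, I)), -1), Rational(5, 18))) = Add(-124, Mul(Mul(Rational(1, 265), Add(-16, Mul(3, I))), Rational(5, 18))) = Add(-124, Mul(Rational(1, 954), Add(-16, Mul(3, I))))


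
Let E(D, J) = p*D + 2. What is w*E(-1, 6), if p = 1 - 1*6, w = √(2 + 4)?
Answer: 7*√6 ≈ 17.146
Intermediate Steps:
w = √6 ≈ 2.4495
p = -5 (p = 1 - 6 = -5)
E(D, J) = 2 - 5*D (E(D, J) = -5*D + 2 = 2 - 5*D)
w*E(-1, 6) = √6*(2 - 5*(-1)) = √6*(2 + 5) = √6*7 = 7*√6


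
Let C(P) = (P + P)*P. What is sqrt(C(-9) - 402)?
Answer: 4*I*sqrt(15) ≈ 15.492*I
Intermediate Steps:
C(P) = 2*P**2 (C(P) = (2*P)*P = 2*P**2)
sqrt(C(-9) - 402) = sqrt(2*(-9)**2 - 402) = sqrt(2*81 - 402) = sqrt(162 - 402) = sqrt(-240) = 4*I*sqrt(15)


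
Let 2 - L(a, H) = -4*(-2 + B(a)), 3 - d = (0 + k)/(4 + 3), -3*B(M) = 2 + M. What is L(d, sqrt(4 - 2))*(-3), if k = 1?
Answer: 262/7 ≈ 37.429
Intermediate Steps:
B(M) = -2/3 - M/3 (B(M) = -(2 + M)/3 = -2/3 - M/3)
d = 20/7 (d = 3 - (0 + 1)/(4 + 3) = 3 - 1/7 = 20/7 ≈ 2.8571)
L(a, H) = -26/3 - 4*a/3 (L(a, H) = 2 - (-4)*(-2 + (-2/3 - a/3)) = 2 - (-4)*(-8/3 - a/3) = 2 - (32/3 + 4*a/3) = 2 + (-32/3 - 4*a/3) = -26/3 - 4*a/3)
L(d, sqrt(4 - 2))*(-3) = (-26/3 - 4/3*20/7)*(-3) = (-26/3 - 80/21)*(-3) = -262/21*(-3) = 262/7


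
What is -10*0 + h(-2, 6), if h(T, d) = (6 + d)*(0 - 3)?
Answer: -36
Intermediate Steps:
h(T, d) = -18 - 3*d (h(T, d) = (6 + d)*(-3) = -18 - 3*d)
-10*0 + h(-2, 6) = -10*0 + (-18 - 3*6) = 0 + (-18 - 18) = 0 - 36 = -36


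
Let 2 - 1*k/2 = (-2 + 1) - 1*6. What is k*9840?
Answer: 177120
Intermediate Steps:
k = 18 (k = 4 - 2*((-2 + 1) - 1*6) = 4 - 2*(-1 - 6) = 4 - 2*(-7) = 4 + 14 = 18)
k*9840 = 18*9840 = 177120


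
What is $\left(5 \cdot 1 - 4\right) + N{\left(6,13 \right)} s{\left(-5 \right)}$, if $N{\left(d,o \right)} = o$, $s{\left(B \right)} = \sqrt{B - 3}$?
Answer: $1 + 26 i \sqrt{2} \approx 1.0 + 36.77 i$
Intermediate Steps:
$s{\left(B \right)} = \sqrt{-3 + B}$
$\left(5 \cdot 1 - 4\right) + N{\left(6,13 \right)} s{\left(-5 \right)} = \left(5 \cdot 1 - 4\right) + 13 \sqrt{-3 - 5} = \left(5 - 4\right) + 13 \sqrt{-8} = 1 + 13 \cdot 2 i \sqrt{2} = 1 + 26 i \sqrt{2}$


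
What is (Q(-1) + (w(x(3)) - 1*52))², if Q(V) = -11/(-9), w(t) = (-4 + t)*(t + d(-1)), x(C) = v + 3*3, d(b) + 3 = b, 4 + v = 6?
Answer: 256/81 ≈ 3.1605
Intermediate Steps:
v = 2 (v = -4 + 6 = 2)
d(b) = -3 + b
x(C) = 11 (x(C) = 2 + 3*3 = 2 + 9 = 11)
w(t) = (-4 + t)² (w(t) = (-4 + t)*(t + (-3 - 1)) = (-4 + t)*(t - 4) = (-4 + t)*(-4 + t) = (-4 + t)²)
Q(V) = 11/9 (Q(V) = -11*(-⅑) = 11/9)
(Q(-1) + (w(x(3)) - 1*52))² = (11/9 + ((16 + 11² - 8*11) - 1*52))² = (11/9 + ((16 + 121 - 88) - 52))² = (11/9 + (49 - 52))² = (11/9 - 3)² = (-16/9)² = 256/81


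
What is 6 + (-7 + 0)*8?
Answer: -50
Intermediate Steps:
6 + (-7 + 0)*8 = 6 - 7*8 = 6 - 56 = -50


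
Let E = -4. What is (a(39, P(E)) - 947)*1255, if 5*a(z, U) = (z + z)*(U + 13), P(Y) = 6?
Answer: -816503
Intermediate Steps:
a(z, U) = 2*z*(13 + U)/5 (a(z, U) = ((z + z)*(U + 13))/5 = ((2*z)*(13 + U))/5 = (2*z*(13 + U))/5 = 2*z*(13 + U)/5)
(a(39, P(E)) - 947)*1255 = ((⅖)*39*(13 + 6) - 947)*1255 = ((⅖)*39*19 - 947)*1255 = (1482/5 - 947)*1255 = -3253/5*1255 = -816503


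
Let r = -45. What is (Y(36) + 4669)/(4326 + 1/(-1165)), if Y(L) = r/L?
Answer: 21751715/20159156 ≈ 1.0790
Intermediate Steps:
Y(L) = -45/L
(Y(36) + 4669)/(4326 + 1/(-1165)) = (-45/36 + 4669)/(4326 + 1/(-1165)) = (-45*1/36 + 4669)/(4326 - 1/1165) = (-5/4 + 4669)/(5039789/1165) = (18671/4)*(1165/5039789) = 21751715/20159156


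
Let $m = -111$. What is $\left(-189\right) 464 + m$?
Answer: $-87807$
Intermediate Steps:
$\left(-189\right) 464 + m = \left(-189\right) 464 - 111 = -87696 - 111 = -87807$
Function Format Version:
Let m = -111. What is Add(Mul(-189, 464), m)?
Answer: -87807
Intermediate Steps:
Add(Mul(-189, 464), m) = Add(Mul(-189, 464), -111) = Add(-87696, -111) = -87807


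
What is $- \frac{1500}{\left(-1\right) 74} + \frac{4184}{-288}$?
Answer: $\frac{7649}{1332} \approx 5.7425$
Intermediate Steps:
$- \frac{1500}{\left(-1\right) 74} + \frac{4184}{-288} = - \frac{1500}{-74} + 4184 \left(- \frac{1}{288}\right) = \left(-1500\right) \left(- \frac{1}{74}\right) - \frac{523}{36} = \frac{750}{37} - \frac{523}{36} = \frac{7649}{1332}$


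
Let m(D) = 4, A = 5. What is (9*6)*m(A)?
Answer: 216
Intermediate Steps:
(9*6)*m(A) = (9*6)*4 = 54*4 = 216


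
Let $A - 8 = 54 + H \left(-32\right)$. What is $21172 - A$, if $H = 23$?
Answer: $21846$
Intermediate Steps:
$A = -674$ ($A = 8 + \left(54 + 23 \left(-32\right)\right) = 8 + \left(54 - 736\right) = 8 - 682 = -674$)
$21172 - A = 21172 - -674 = 21172 + 674 = 21846$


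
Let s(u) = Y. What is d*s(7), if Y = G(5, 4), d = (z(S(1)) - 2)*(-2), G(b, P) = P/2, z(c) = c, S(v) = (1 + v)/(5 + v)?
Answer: 20/3 ≈ 6.6667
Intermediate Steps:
S(v) = (1 + v)/(5 + v)
G(b, P) = P/2 (G(b, P) = P*(1/2) = P/2)
d = 10/3 (d = ((1 + 1)/(5 + 1) - 2)*(-2) = (2/6 - 2)*(-2) = ((1/6)*2 - 2)*(-2) = (1/3 - 2)*(-2) = -5/3*(-2) = 10/3 ≈ 3.3333)
Y = 2 (Y = (1/2)*4 = 2)
s(u) = 2
d*s(7) = (10/3)*2 = 20/3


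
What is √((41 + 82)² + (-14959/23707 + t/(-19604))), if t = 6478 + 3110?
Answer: √1208409048023091995/8937539 ≈ 123.00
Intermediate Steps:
t = 9588
√((41 + 82)² + (-14959/23707 + t/(-19604))) = √((41 + 82)² + (-14959/23707 + 9588/(-19604))) = √(123² + (-14959*1/23707 + 9588*(-1/19604))) = √(15129 + (-14959/23707 - 2397/4901)) = √(15129 - 130139738/116188007) = √(1757678218165/116188007) = √1208409048023091995/8937539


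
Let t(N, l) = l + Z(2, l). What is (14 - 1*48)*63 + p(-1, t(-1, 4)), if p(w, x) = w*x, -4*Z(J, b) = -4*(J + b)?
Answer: -2152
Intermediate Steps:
Z(J, b) = J + b (Z(J, b) = -(-1)*(J + b) = -(-4*J - 4*b)/4 = J + b)
t(N, l) = 2 + 2*l (t(N, l) = l + (2 + l) = 2 + 2*l)
(14 - 1*48)*63 + p(-1, t(-1, 4)) = (14 - 1*48)*63 - (2 + 2*4) = (14 - 48)*63 - (2 + 8) = -34*63 - 1*10 = -2142 - 10 = -2152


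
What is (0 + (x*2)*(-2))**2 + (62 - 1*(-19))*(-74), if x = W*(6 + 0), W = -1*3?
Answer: -810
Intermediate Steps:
W = -3
x = -18 (x = -3*(6 + 0) = -3*6 = -18)
(0 + (x*2)*(-2))**2 + (62 - 1*(-19))*(-74) = (0 - 18*2*(-2))**2 + (62 - 1*(-19))*(-74) = (0 - 36*(-2))**2 + (62 + 19)*(-74) = (0 + 72)**2 + 81*(-74) = 72**2 - 5994 = 5184 - 5994 = -810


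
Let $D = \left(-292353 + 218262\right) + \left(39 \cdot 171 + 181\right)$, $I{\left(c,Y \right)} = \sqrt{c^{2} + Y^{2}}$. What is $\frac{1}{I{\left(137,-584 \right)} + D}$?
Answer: $- \frac{67241}{4520992256} - \frac{5 \sqrt{14393}}{4520992256} \approx -1.5006 \cdot 10^{-5}$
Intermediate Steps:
$I{\left(c,Y \right)} = \sqrt{Y^{2} + c^{2}}$
$D = -67241$ ($D = -74091 + \left(6669 + 181\right) = -74091 + 6850 = -67241$)
$\frac{1}{I{\left(137,-584 \right)} + D} = \frac{1}{\sqrt{\left(-584\right)^{2} + 137^{2}} - 67241} = \frac{1}{\sqrt{341056 + 18769} - 67241} = \frac{1}{\sqrt{359825} - 67241} = \frac{1}{5 \sqrt{14393} - 67241} = \frac{1}{-67241 + 5 \sqrt{14393}}$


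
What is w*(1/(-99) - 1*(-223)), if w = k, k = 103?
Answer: 2273828/99 ≈ 22968.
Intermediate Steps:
w = 103
w*(1/(-99) - 1*(-223)) = 103*(1/(-99) - 1*(-223)) = 103*(-1/99 + 223) = 103*(22076/99) = 2273828/99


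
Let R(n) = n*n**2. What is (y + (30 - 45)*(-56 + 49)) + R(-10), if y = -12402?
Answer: -13297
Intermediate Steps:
R(n) = n**3
(y + (30 - 45)*(-56 + 49)) + R(-10) = (-12402 + (30 - 45)*(-56 + 49)) + (-10)**3 = (-12402 - 15*(-7)) - 1000 = (-12402 + 105) - 1000 = -12297 - 1000 = -13297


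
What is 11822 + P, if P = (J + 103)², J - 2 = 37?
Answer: 31986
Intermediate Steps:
J = 39 (J = 2 + 37 = 39)
P = 20164 (P = (39 + 103)² = 142² = 20164)
11822 + P = 11822 + 20164 = 31986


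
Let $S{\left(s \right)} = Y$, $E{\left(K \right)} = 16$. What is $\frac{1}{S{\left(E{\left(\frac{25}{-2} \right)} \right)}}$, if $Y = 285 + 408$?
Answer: $\frac{1}{693} \approx 0.001443$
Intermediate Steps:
$Y = 693$
$S{\left(s \right)} = 693$
$\frac{1}{S{\left(E{\left(\frac{25}{-2} \right)} \right)}} = \frac{1}{693}$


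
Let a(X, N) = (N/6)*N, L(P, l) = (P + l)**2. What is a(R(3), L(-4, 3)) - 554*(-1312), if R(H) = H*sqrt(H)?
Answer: 4361089/6 ≈ 7.2685e+5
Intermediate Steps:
R(H) = H**(3/2)
a(X, N) = N**2/6 (a(X, N) = (N*(1/6))*N = (N/6)*N = N**2/6)
a(R(3), L(-4, 3)) - 554*(-1312) = ((-4 + 3)**2)**2/6 - 554*(-1312) = ((-1)**2)**2/6 + 726848 = (1/6)*1**2 + 726848 = (1/6)*1 + 726848 = 1/6 + 726848 = 4361089/6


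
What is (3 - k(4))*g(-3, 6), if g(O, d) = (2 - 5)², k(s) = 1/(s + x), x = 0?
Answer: 99/4 ≈ 24.750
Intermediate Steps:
k(s) = 1/s (k(s) = 1/(s + 0) = 1/s)
g(O, d) = 9 (g(O, d) = (-3)² = 9)
(3 - k(4))*g(-3, 6) = (3 - 1/4)*9 = (3 - 1*¼)*9 = (3 - ¼)*9 = (11/4)*9 = 99/4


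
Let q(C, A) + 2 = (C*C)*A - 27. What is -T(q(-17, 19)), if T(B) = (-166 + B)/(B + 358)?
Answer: -1324/1455 ≈ -0.90997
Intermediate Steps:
q(C, A) = -29 + A*C² (q(C, A) = -2 + ((C*C)*A - 27) = -2 + (C²*A - 27) = -2 + (A*C² - 27) = -2 + (-27 + A*C²) = -29 + A*C²)
T(B) = (-166 + B)/(358 + B)
-T(q(-17, 19)) = -(-166 + (-29 + 19*(-17)²))/(358 + (-29 + 19*(-17)²)) = -(-166 + (-29 + 19*289))/(358 + (-29 + 19*289)) = -(-166 + (-29 + 5491))/(358 + (-29 + 5491)) = -(-166 + 5462)/(358 + 5462) = -5296/5820 = -1*1324/1455 = -1324/1455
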